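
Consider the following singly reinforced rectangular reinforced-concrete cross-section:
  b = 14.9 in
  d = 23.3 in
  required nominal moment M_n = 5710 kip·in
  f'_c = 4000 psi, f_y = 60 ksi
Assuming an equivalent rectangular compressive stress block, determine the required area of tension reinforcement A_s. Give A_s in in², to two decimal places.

From M_n = 0.85 f'_c a b (d − a/2):
a = d − √(d² − 2M_n/(0.85 f'_c b)) = 23.3 − √(23.3² − 2 × 5710/(0.85 × 4 × 14.9)) = 5.482 in.
A_s = 0.85 f'_c a b / f_y = 0.85 × 4 × 5.482 × 14.9 / 60 = 4.629 in².

A_s ≈ 4.63 in²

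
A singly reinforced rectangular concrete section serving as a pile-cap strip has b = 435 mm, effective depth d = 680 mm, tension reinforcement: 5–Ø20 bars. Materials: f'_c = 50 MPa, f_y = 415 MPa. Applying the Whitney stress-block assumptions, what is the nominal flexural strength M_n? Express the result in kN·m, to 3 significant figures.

M_n ≈ 432 kN·m

A_s = 5 × 314 = 1570 mm².
T = A_s f_y = 1570 × 415 = 651550 N = 651.55 kN.
From C = T: a = T/(0.85 f'_c b) = 651550/(0.85 × 50 × 435) = 35.24 mm.
M_n = T(d − a/2) = 651.55 kN × (680 − 17.62) mm = 431.57 kN·m.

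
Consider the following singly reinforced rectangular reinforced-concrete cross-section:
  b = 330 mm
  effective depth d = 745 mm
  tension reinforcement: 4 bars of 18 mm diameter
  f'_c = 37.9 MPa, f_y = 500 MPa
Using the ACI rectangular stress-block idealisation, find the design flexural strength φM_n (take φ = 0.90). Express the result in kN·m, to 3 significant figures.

A_s = 4 × 254 = 1016 mm².
T = A_s f_y = 1016 × 500 = 508000 N = 508 kN.
From C = T: a = T/(0.85 f'_c b) = 508000/(0.85 × 37.9 × 330) = 47.79 mm.
M_n = T(d − a/2) = 508 kN × (745 − 23.895) mm = 366.32 kN·m.
φM_n = 0.90 × 366.32 = 329.69 kN·m.

φM_n ≈ 330 kN·m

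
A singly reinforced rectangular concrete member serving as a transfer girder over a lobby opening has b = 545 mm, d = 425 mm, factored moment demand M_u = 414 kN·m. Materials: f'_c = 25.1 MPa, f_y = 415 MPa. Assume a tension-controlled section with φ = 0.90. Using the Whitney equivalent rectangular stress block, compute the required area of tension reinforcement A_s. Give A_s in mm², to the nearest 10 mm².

M_n = M_u/φ = 414/0.90 = 460 kN·m.
With M_n = 0.85 f'_c a b (d − a/2), solve the quadratic for a:
a = d − √(d² − 2M_n/(0.85 f'_c b)) = 425 − √(425² − 2 × 460×10⁶/(0.85 × 25.1 × 545)) = 106.41 mm.
A_s = 0.85 f'_c a b / f_y = 0.85 × 25.1 × 106.41 × 545 / 415 = 2981.4 mm².

A_s ≈ 2980 mm²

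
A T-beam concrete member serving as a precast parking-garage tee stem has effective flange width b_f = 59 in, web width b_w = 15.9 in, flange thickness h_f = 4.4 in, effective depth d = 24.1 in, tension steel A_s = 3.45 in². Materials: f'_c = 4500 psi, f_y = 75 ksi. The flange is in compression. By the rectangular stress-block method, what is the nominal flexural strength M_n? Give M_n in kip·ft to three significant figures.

Tension: T = A_s f_y = 3.45 × 75 = 258.75 kips.
Try a within the flange: a = T/(0.85 f'_c b_f) = 258.75/(0.85 × 4.5 × 59) = 1.147 in.
Since a = 1.147 ≤ h_f = 4.4 in, the stress block lies entirely in the flange; analyse as a rectangular beam of width b_f.
M_n = T(d − a/2) = 258.75 × (24.1 − 0.5735) = 6087.5 kip·in.
M_n = 6087.5/12 = 507.29 kip·ft.

M_n ≈ 507 kip·ft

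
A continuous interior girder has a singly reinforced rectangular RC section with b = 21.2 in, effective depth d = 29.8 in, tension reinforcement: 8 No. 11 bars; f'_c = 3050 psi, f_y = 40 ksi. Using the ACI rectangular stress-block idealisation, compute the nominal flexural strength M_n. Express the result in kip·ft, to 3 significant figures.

A_s = 8 × 1.56 = 12.48 in².
T = A_s f_y = 12.48 × 40 = 499.2 kips.
a = T/(0.85 f'_c b) = 499.2/(0.85 × 3.05 × 21.2) = 9.083 in.
M_n = T(d − a/2) = 499.2 × (29.8 − 4.5415) = 12609.0 kip·in = 12609.0/12 = 1050.75 kip·ft.

M_n ≈ 1050 kip·ft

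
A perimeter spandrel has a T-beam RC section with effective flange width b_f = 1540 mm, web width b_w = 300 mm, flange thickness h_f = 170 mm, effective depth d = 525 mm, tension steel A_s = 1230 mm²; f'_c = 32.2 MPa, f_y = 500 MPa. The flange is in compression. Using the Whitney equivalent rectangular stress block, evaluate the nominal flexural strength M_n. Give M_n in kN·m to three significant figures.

Tension: T = A_s f_y = 1230 × 500 = 615000 N.
Try a within the flange: a = T/(0.85 f'_c b_f) = 615000/(0.85 × 32.2 × 1540) = 14.59 mm.
Since a = 14.59 ≤ h_f = 170 mm, the stress block lies entirely in the flange; analyse as a rectangular beam of width b_f.
M_n = T(d − a/2) = 615000 × (525 − 7.295) = 318.39 × 10⁶ N·mm.
M_n = 318.39 kN·m.

M_n ≈ 318 kN·m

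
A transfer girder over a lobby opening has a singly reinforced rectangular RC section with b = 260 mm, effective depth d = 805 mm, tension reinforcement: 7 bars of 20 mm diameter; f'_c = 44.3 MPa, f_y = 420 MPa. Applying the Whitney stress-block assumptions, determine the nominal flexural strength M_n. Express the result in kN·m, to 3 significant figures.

A_s = 7 × 314 = 2198 mm².
T = A_s f_y = 2198 × 420 = 923160 N = 923.16 kN.
From C = T: a = T/(0.85 f'_c b) = 923160/(0.85 × 44.3 × 260) = 94.29 mm.
M_n = T(d − a/2) = 923.16 kN × (805 − 47.145) mm = 699.62 kN·m.

M_n ≈ 700 kN·m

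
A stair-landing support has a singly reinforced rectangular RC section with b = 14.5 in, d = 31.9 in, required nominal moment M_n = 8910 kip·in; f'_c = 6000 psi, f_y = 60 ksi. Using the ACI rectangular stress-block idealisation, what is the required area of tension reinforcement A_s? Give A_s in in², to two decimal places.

A_s ≈ 4.97 in²

From M_n = 0.85 f'_c a b (d − a/2):
a = d − √(d² − 2M_n/(0.85 f'_c b)) = 31.9 − √(31.9² − 2 × 8910/(0.85 × 6 × 14.5)) = 4.032 in.
A_s = 0.85 f'_c a b / f_y = 0.85 × 6 × 4.032 × 14.5 / 60 = 4.969 in².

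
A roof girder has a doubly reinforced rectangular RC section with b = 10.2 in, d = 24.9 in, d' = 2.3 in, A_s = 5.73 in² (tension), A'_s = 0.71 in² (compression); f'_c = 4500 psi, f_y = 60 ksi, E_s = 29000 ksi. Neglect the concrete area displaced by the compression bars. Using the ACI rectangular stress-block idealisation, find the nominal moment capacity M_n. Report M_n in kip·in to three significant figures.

M_n ≈ 7300 kip·in

Assume both steels yield.
a = (A_s − A'_s) f_y/(0.85 f'_c b) = (5.73 − 0.71) × 60/(0.85 × 4.5 × 10.2) = 7.720 in.
c = a/β₁ = 7.720/0.825 = 9.358 in; ε'_s = 0.003(c − d')/c = 0.0023 ≥ ε_y = 0.0021, so the compression steel yields.
M_n = (A_s − A'_s) f_y (d − a/2) + A'_s f_y (d − d') = 301.2 × (24.9 − 3.86) + 42.6 × (24.9 − 2.3) = 6337.2 + 962.8 = 7300.0 kip·in.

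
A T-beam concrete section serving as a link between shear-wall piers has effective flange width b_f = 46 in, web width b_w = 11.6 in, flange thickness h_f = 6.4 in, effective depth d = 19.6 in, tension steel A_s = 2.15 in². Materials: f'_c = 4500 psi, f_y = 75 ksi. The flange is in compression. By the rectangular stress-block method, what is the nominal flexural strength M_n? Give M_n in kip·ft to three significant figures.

M_n ≈ 257 kip·ft

Tension: T = A_s f_y = 2.15 × 75 = 161.25 kips.
Try a within the flange: a = T/(0.85 f'_c b_f) = 161.25/(0.85 × 4.5 × 46) = 0.916 in.
Since a = 0.916 ≤ h_f = 6.4 in, the stress block lies entirely in the flange; analyse as a rectangular beam of width b_f.
M_n = T(d − a/2) = 161.25 × (19.6 − 0.458) = 3086.6 kip·in.
M_n = 3086.6/12 = 257.22 kip·ft.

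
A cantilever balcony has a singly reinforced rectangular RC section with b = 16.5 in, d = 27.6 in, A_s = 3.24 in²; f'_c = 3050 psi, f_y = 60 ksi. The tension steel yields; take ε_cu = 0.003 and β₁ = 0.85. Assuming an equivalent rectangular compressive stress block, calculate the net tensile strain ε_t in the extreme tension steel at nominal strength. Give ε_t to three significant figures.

ε_t ≈ 0.0125

a = A_s f_y/(0.85 f'_c b) = 4.545 in.
β₁ = 0.85, so c = a/β₁ = 4.545/0.85 = 5.347 in.
From the linear strain diagram with ε_cu = 0.003: ε_t = 0.003 (d − c)/c = 0.003 × (27.6 − 5.347)/5.347 = 0.0125.
Since ε_t ≥ 0.005, the section is tension-controlled.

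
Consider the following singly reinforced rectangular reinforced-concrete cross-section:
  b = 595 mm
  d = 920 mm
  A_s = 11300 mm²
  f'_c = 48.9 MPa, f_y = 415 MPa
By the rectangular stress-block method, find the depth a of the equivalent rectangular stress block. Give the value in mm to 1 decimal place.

T = A_s f_y = 11300 × 415 = 4689500 N = 4689.5 kN.
Setting C = 0.85 f'_c a b equal to T: a = 4689500/(0.85 × 48.9 × 595) = 189.6 mm.

a ≈ 189.6 mm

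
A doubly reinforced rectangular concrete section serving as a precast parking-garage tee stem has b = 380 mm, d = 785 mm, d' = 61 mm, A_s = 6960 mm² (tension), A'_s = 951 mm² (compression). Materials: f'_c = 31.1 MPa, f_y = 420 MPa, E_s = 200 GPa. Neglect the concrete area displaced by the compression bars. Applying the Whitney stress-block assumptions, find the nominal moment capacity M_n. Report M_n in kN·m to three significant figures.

Assume both tension and compression steel yield.
Net tension couple steel: A_s − A'_s = 6009 mm².
a = (A_s − A'_s) f_y / (0.85 f'_c b) = 2523780/(0.85 × 31.1 × 380) = 251.24 mm.
c = a/β₁ = 251.24/0.828 = 303.43 mm; ε'_s = 0.003(c − d')/c = 0.0024 ≥ f_y/E_s = 0.0021, so compression steel does yield.
M_n = (A_s − A'_s) f_y (d − a/2) + A'_s f_y (d − d') = [2523780 × (785 − 125.62) + 399420 × (785 − 61)] × 10⁻⁶ = 1664.13 + 289.18 = 1953.31 kN·m.

M_n ≈ 1950 kN·m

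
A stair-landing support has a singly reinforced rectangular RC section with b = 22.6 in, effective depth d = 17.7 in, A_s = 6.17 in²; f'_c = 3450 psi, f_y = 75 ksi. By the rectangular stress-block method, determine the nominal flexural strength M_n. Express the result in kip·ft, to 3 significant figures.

T = A_s f_y = 6.17 × 75 = 462.75 kips.
a = T/(0.85 f'_c b) = 462.75/(0.85 × 3.45 × 22.6) = 6.982 in.
M_n = T(d − a/2) = 462.75 × (17.7 − 3.491) = 6575.2 kip·in = 6575.2/12 = 547.93 kip·ft.

M_n ≈ 548 kip·ft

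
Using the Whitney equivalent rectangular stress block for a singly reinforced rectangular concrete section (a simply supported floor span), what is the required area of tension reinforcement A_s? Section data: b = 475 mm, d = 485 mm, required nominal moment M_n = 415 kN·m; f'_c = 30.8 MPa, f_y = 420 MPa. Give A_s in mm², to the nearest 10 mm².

With M_n = 0.85 f'_c a b (d − a/2), solve the quadratic for a:
a = d − √(d² − 2M_n/(0.85 f'_c b)) = 485 − √(485² − 2 × 415×10⁶/(0.85 × 30.8 × 475)) = 74.54 mm.
A_s = 0.85 f'_c a b / f_y = 0.85 × 30.8 × 74.54 × 475 / 420 = 2207.0 mm².

A_s ≈ 2210 mm²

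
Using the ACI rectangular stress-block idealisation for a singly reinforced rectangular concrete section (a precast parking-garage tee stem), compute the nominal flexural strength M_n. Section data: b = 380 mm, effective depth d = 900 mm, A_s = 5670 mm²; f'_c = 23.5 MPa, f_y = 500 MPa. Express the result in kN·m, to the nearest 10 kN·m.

M_n ≈ 2020 kN·m

T = A_s f_y = 5670 × 500 = 2835000 N = 2835 kN.
From C = T: a = T/(0.85 f'_c b) = 2835000/(0.85 × 23.5 × 380) = 373.49 mm.
M_n = T(d − a/2) = 2835 kN × (900 − 186.745) mm = 2022.08 kN·m.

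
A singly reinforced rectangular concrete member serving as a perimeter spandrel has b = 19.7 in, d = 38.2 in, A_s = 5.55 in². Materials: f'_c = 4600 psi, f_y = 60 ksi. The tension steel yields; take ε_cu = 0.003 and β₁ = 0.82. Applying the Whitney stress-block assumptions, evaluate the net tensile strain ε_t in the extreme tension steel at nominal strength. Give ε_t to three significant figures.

ε_t ≈ 0.0187

a = A_s f_y/(0.85 f'_c b) = 4.323 in.
β₁ = 0.82, so c = a/β₁ = 4.323/0.82 = 5.272 in.
From the linear strain diagram with ε_cu = 0.003: ε_t = 0.003 (d − c)/c = 0.003 × (38.2 − 5.272)/5.272 = 0.0187.
Since ε_t ≥ 0.005, the section is tension-controlled.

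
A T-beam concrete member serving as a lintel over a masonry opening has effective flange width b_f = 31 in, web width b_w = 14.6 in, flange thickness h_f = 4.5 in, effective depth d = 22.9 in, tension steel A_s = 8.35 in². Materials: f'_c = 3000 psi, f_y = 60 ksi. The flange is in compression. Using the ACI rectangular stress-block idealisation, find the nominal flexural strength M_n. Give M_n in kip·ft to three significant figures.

M_n ≈ 811 kip·ft

Tension: T = A_s f_y = 8.35 × 60 = 501 kips.
Try a within the flange: a = T/(0.85 f'_c b_f) = 501/(0.85 × 3 × 31) = 6.338 in.
a = 6.338 > h_f = 4.5 in: the block extends into the web. Split into flange-overhang and web parts.
C_f = 0.85 f'_c (b_f − b_w) h_f = 0.85 × 3 × (31 − 14.6) × 4.5 = 188.2 kips.
Remaining web compression depth: a_w = (T − C_f)/(0.85 f'_c b_w) = (501 − 188.2)/(0.85 × 3 × 14.6) = 8.402 in.
M_n = C_f(d − h_f/2) + (T − C_f)(d − a_w/2) = 188.2 × (22.9 − 2.25) + 312.8 × (22.9 − 4.201) = 3886.3 + 5849.0 = 9735.3 kip·in.
M_n = 9735.3/12 = 811.28 kip·ft.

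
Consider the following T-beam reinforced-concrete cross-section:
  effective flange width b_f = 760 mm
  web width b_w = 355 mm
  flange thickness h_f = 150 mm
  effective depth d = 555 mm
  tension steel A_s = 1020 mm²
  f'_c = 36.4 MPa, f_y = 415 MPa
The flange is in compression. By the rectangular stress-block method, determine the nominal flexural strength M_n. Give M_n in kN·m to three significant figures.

Tension: T = A_s f_y = 1020 × 415 = 423300 N.
Try a within the flange: a = T/(0.85 f'_c b_f) = 423300/(0.85 × 36.4 × 760) = 18.00 mm.
Since a = 18.00 ≤ h_f = 150 mm, the stress block lies entirely in the flange; analyse as a rectangular beam of width b_f.
M_n = T(d − a/2) = 423300 × (555 − 9) = 231.12 × 10⁶ N·mm.
M_n = 231.12 kN·m.

M_n ≈ 231 kN·m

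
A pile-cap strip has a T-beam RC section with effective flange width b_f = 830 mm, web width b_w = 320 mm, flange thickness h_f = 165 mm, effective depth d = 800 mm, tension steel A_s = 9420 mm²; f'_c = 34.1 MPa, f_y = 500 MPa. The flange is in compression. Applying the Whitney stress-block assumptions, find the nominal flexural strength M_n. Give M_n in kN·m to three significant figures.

M_n ≈ 3290 kN·m

Tension: T = A_s f_y = 9420 × 500 = 4710000 N.
Try a within the flange: a = T/(0.85 f'_c b_f) = 4710000/(0.85 × 34.1 × 830) = 195.78 mm.
a = 195.78 > h_f = 165 mm: the block extends into the web. Split into flange-overhang and web parts.
C_f = 0.85 f'_c (b_f − b_w) h_f = 0.85 × 34.1 × (830 − 320) × 165 = 2439088 N.
Remaining web compression depth: a_w = (T − C_f)/(0.85 f'_c b_w) = (4710000 − 2439088)/(0.85 × 34.1 × 320) = 244.84 mm.
M_n = C_f(d − h_f/2) + (T − C_f)(d − a_w/2) = 2439088 × (800 − 82.5) + 2270912 × (800 − 122.42) = 1750.05 + 1538.72 = 3288.77 × 10⁶ N·mm.
M_n = 3288.77 kN·m.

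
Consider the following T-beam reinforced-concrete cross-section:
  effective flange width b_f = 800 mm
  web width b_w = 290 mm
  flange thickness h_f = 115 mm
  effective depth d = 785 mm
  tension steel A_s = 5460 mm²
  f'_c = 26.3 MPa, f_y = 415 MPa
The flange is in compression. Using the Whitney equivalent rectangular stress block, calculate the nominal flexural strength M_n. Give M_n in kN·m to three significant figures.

M_n ≈ 1630 kN·m

Tension: T = A_s f_y = 5460 × 415 = 2265900 N.
Try a within the flange: a = T/(0.85 f'_c b_f) = 2265900/(0.85 × 26.3 × 800) = 126.70 mm.
a = 126.70 > h_f = 115 mm: the block extends into the web. Split into flange-overhang and web parts.
C_f = 0.85 f'_c (b_f − b_w) h_f = 0.85 × 26.3 × (800 − 290) × 115 = 1311121 N.
Remaining web compression depth: a_w = (T − C_f)/(0.85 f'_c b_w) = (2265900 − 1311121)/(0.85 × 26.3 × 290) = 147.28 mm.
M_n = C_f(d − h_f/2) + (T − C_f)(d − a_w/2) = 1311121 × (785 − 57.5) + 954779 × (785 − 73.64) = 953.84 + 679.19 = 1633.03 × 10⁶ N·mm.
M_n = 1633.03 kN·m.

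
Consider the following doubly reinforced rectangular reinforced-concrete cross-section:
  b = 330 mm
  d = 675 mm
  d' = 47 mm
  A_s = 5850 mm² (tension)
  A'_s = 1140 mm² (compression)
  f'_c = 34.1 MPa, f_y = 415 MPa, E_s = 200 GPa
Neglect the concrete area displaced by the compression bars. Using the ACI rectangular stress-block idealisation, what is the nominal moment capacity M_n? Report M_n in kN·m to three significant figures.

Assume both tension and compression steel yield.
Net tension couple steel: A_s − A'_s = 4710 mm².
a = (A_s − A'_s) f_y / (0.85 f'_c b) = 1954650/(0.85 × 34.1 × 330) = 204.35 mm.
c = a/β₁ = 204.35/0.806 = 253.54 mm; ε'_s = 0.003(c − d')/c = 0.0024 ≥ f_y/E_s = 0.0021, so compression steel does yield.
M_n = (A_s − A'_s) f_y (d − a/2) + A'_s f_y (d − d') = [1954650 × (675 − 102.175) + 473100 × (675 − 47)] × 10⁻⁶ = 1119.67 + 297.11 = 1416.78 kN·m.

M_n ≈ 1420 kN·m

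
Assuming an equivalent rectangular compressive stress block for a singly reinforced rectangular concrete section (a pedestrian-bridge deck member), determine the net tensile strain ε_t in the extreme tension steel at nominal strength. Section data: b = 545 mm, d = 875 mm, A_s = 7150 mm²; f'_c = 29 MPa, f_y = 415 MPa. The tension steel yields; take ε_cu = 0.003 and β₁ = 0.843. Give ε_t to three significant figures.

a = A_s f_y/(0.85 f'_c b) = 220.87 mm.
β₁ = 0.843, so c = a/β₁ = 220.87/0.843 = 262.00 mm.
From the linear strain diagram with ε_cu = 0.003: ε_t = 0.003 (d − c)/c = 0.003 × (875 − 262.00)/262.00 = 0.00702.
Since ε_t ≥ 0.005, the section is tension-controlled.

ε_t ≈ 0.00702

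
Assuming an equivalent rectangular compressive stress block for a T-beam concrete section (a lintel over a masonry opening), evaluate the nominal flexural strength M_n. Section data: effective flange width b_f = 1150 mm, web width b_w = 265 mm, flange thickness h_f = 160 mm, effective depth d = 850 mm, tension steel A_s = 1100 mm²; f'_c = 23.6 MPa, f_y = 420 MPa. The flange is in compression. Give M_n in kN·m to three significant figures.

M_n ≈ 388 kN·m

Tension: T = A_s f_y = 1100 × 420 = 462000 N.
Try a within the flange: a = T/(0.85 f'_c b_f) = 462000/(0.85 × 23.6 × 1150) = 20.03 mm.
Since a = 20.03 ≤ h_f = 160 mm, the stress block lies entirely in the flange; analyse as a rectangular beam of width b_f.
M_n = T(d − a/2) = 462000 × (850 − 10.015) = 388.07 × 10⁶ N·mm.
M_n = 388.07 kN·m.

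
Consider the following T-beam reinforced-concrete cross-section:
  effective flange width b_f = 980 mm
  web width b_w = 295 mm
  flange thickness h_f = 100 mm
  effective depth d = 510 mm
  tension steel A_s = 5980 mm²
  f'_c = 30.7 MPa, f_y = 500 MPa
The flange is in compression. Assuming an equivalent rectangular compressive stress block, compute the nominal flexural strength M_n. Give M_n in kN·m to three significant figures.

Tension: T = A_s f_y = 5980 × 500 = 2990000 N.
Try a within the flange: a = T/(0.85 f'_c b_f) = 2990000/(0.85 × 30.7 × 980) = 116.92 mm.
a = 116.92 > h_f = 100 mm: the block extends into the web. Split into flange-overhang and web parts.
C_f = 0.85 f'_c (b_f − b_w) h_f = 0.85 × 30.7 × (980 − 295) × 100 = 1787508 N.
Remaining web compression depth: a_w = (T − C_f)/(0.85 f'_c b_w) = (2990000 − 1787508)/(0.85 × 30.7 × 295) = 156.21 mm.
M_n = C_f(d − h_f/2) + (T − C_f)(d − a_w/2) = 1787508 × (510 − 50) + 1202492 × (510 − 78.105) = 822.25 + 519.35 = 1341.60 × 10⁶ N·mm.
M_n = 1341.60 kN·m.

M_n ≈ 1340 kN·m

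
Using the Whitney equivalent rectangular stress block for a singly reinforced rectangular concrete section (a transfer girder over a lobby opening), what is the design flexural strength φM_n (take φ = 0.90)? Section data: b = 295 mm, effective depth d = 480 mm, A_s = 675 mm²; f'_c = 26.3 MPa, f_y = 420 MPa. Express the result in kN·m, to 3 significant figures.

φM_n ≈ 117 kN·m

T = A_s f_y = 675 × 420 = 283500 N = 283.5 kN.
From C = T: a = T/(0.85 f'_c b) = 283500/(0.85 × 26.3 × 295) = 42.99 mm.
M_n = T(d − a/2) = 283.5 kN × (480 − 21.495) mm = 129.99 kN·m.
φM_n = 0.90 × 129.99 = 116.99 kN·m.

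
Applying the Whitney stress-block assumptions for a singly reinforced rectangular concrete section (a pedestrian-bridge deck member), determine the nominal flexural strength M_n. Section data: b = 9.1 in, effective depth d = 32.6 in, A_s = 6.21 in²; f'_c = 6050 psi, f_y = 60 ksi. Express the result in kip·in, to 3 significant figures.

M_n ≈ 10700 kip·in

T = A_s f_y = 6.21 × 60 = 372.6 kips.
a = T/(0.85 f'_c b) = 372.6/(0.85 × 6.05 × 9.1) = 7.962 in.
M_n = T(d − a/2) = 372.6 × (32.6 − 3.981) = 10663.4 kip·in.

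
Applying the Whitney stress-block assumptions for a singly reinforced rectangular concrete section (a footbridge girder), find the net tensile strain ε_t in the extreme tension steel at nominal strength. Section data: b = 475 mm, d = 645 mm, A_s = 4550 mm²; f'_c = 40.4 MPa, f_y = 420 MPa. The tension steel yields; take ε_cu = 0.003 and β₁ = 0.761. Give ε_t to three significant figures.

ε_t ≈ 0.00957

a = A_s f_y/(0.85 f'_c b) = 117.16 mm.
β₁ = 0.761, so c = a/β₁ = 117.16/0.761 = 153.96 mm.
From the linear strain diagram with ε_cu = 0.003: ε_t = 0.003 (d − c)/c = 0.003 × (645 − 153.96)/153.96 = 0.00957.
Since ε_t ≥ 0.005, the section is tension-controlled.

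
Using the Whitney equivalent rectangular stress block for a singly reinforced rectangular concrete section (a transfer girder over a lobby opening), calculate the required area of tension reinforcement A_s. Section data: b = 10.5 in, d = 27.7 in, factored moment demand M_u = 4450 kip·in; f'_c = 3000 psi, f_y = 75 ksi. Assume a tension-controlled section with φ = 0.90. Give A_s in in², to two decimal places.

A_s ≈ 2.77 in²

M_n = M_u/φ = 4450/0.90 = 4944.44 kip·in.
From M_n = 0.85 f'_c a b (d − a/2):
a = d − √(d² − 2M_n/(0.85 f'_c b)) = 27.7 − √(27.7² − 2 × 4944.44/(0.85 × 3 × 10.5)) = 7.751 in.
A_s = 0.85 f'_c a b / f_y = 0.85 × 3 × 7.751 × 10.5 / 75 = 2.767 in².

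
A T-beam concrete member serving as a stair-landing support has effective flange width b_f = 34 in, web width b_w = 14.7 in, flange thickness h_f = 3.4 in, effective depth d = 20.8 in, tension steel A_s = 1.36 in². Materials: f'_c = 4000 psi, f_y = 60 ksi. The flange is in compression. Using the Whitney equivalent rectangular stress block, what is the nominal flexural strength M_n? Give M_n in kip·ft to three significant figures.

M_n ≈ 139 kip·ft

Tension: T = A_s f_y = 1.36 × 60 = 81.6 kips.
Try a within the flange: a = T/(0.85 f'_c b_f) = 81.6/(0.85 × 4 × 34) = 0.706 in.
Since a = 0.706 ≤ h_f = 3.4 in, the stress block lies entirely in the flange; analyse as a rectangular beam of width b_f.
M_n = T(d − a/2) = 81.6 × (20.8 − 0.353) = 1668.5 kip·in.
M_n = 1668.5/12 = 139.04 kip·ft.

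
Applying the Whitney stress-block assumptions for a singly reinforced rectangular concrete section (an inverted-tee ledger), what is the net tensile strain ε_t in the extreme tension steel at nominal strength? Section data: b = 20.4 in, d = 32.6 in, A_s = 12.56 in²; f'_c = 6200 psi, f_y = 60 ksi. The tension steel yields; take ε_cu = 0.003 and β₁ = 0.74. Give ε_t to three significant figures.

a = A_s f_y/(0.85 f'_c b) = 7.010 in.
β₁ = 0.74, so c = a/β₁ = 7.010/0.74 = 9.473 in.
From the linear strain diagram with ε_cu = 0.003: ε_t = 0.003 (d − c)/c = 0.003 × (32.6 − 9.473)/9.473 = 0.00732.
Since ε_t ≥ 0.005, the section is tension-controlled.

ε_t ≈ 0.00732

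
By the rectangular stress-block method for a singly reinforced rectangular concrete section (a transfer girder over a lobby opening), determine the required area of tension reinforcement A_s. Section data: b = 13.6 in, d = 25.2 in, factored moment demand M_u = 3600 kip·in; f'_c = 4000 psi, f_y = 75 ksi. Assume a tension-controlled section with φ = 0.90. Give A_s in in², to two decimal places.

M_n = M_u/φ = 3600/0.90 = 4000 kip·in.
From M_n = 0.85 f'_c a b (d − a/2):
a = d − √(d² − 2M_n/(0.85 f'_c b)) = 25.2 − √(25.2² − 2 × 4000/(0.85 × 4 × 13.6)) = 3.705 in.
A_s = 0.85 f'_c a b / f_y = 0.85 × 4 × 3.705 × 13.6 / 75 = 2.284 in².

A_s ≈ 2.28 in²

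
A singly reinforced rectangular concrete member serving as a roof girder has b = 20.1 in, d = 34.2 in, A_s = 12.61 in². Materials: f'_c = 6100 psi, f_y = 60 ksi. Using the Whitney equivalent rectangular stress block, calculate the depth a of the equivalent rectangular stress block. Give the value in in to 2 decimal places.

T = A_s f_y = 12.61 × 60 = 756.6 kips.
a = T/(0.85 f'_c b) = 756.6/(0.85 × 6.1 × 20.1) = 7.26 in.

a ≈ 7.26 in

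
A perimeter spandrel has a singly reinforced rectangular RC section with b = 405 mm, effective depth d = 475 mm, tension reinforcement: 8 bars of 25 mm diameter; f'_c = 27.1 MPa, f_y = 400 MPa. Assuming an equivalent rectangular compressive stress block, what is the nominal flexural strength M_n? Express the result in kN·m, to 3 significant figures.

A_s = 8 × 491 = 3928 mm².
T = A_s f_y = 3928 × 400 = 1571200 N = 1571.2 kN.
From C = T: a = T/(0.85 f'_c b) = 1571200/(0.85 × 27.1 × 405) = 168.42 mm.
M_n = T(d − a/2) = 1571.2 kN × (475 − 84.21) mm = 614.01 kN·m.

M_n ≈ 614 kN·m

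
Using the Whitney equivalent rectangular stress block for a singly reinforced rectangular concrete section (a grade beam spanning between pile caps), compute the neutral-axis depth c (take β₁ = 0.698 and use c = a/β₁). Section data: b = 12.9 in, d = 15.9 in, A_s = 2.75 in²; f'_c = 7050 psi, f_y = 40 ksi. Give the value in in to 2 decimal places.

T = A_s f_y = 2.75 × 40 = 110 kips.
a = T/(0.85 f'_c b) = 110/(0.85 × 7.05 × 12.9) = 1.4230 in.
With β₁ = 0.698, c = a/β₁ = 1.4230/0.698 = 2.04 in.

c ≈ 2.04 in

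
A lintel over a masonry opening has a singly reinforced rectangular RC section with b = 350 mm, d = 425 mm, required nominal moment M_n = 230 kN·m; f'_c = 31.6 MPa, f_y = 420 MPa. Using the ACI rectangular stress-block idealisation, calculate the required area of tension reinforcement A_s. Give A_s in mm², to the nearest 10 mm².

A_s ≈ 1390 mm²

With M_n = 0.85 f'_c a b (d − a/2), solve the quadratic for a:
a = d − √(d² − 2M_n/(0.85 f'_c b)) = 425 − √(425² − 2 × 230×10⁶/(0.85 × 31.6 × 350)) = 62.10 mm.
A_s = 0.85 f'_c a b / f_y = 0.85 × 31.6 × 62.10 × 350 / 420 = 1390.0 mm².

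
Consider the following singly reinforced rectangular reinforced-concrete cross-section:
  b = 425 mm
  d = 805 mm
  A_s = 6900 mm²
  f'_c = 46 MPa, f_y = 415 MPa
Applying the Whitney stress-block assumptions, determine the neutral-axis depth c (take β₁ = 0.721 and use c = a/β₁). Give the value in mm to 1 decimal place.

c ≈ 239.0 mm

T = A_s f_y = 6900 × 415 = 2863500 N = 2863.5 kN.
Setting C = 0.85 f'_c a b equal to T: a = 2863500/(0.85 × 46 × 425) = 172.318 mm.
With β₁ = 0.721, c = a/β₁ = 172.318/0.721 = 239.0 mm.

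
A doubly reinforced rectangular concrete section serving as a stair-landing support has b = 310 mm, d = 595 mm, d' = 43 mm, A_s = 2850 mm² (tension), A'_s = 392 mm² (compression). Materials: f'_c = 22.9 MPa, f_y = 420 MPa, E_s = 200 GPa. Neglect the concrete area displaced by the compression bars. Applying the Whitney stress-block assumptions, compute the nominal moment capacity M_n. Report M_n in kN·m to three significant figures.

Assume both tension and compression steel yield.
Net tension couple steel: A_s − A'_s = 2458 mm².
a = (A_s − A'_s) f_y / (0.85 f'_c b) = 1032360/(0.85 × 22.9 × 310) = 171.09 mm.
c = a/β₁ = 171.09/0.85 = 201.28 mm; ε'_s = 0.003(c − d')/c = 0.0024 ≥ f_y/E_s = 0.0021, so compression steel does yield.
M_n = (A_s − A'_s) f_y (d − a/2) + A'_s f_y (d − d') = [1032360 × (595 − 85.545) + 164640 × (595 − 43)] × 10⁻⁶ = 525.94 + 90.88 = 616.82 kN·m.

M_n ≈ 617 kN·m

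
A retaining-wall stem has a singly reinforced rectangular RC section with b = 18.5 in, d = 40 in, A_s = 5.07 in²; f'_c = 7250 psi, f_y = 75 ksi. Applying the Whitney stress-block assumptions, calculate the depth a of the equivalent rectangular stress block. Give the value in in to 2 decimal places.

T = A_s f_y = 5.07 × 75 = 380.25 kips.
a = T/(0.85 f'_c b) = 380.25/(0.85 × 7.25 × 18.5) = 3.34 in.

a ≈ 3.34 in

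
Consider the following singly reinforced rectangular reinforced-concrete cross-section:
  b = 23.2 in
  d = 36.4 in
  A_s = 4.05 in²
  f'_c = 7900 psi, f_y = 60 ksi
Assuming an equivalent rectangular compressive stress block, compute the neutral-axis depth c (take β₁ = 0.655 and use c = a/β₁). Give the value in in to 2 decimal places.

c ≈ 2.38 in

T = A_s f_y = 4.05 × 60 = 243 kips.
a = T/(0.85 f'_c b) = 243/(0.85 × 7.9 × 23.2) = 1.5598 in.
With β₁ = 0.655, c = a/β₁ = 1.5598/0.655 = 2.38 in.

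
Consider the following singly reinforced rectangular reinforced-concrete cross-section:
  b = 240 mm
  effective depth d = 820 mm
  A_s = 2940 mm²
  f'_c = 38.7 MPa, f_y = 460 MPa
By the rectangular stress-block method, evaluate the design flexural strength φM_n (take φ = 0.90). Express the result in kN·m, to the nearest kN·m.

φM_n ≈ 894 kN·m

T = A_s f_y = 2940 × 460 = 1352400 N = 1352.4 kN.
From C = T: a = T/(0.85 f'_c b) = 1352400/(0.85 × 38.7 × 240) = 171.30 mm.
M_n = T(d − a/2) = 1352.4 kN × (820 − 85.65) mm = 993.13 kN·m.
φM_n = 0.90 × 993.13 = 893.82 kN·m.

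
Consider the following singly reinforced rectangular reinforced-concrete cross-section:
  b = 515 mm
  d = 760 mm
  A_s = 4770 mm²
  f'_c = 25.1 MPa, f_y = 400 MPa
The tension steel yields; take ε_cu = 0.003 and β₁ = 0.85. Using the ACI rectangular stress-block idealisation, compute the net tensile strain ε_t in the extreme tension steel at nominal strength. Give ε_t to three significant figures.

a = A_s f_y/(0.85 f'_c b) = 173.65 mm.
β₁ = 0.85, so c = a/β₁ = 173.65/0.85 = 204.29 mm.
From the linear strain diagram with ε_cu = 0.003: ε_t = 0.003 (d − c)/c = 0.003 × (760 − 204.29)/204.29 = 0.00816.
Since ε_t ≥ 0.005, the section is tension-controlled.

ε_t ≈ 0.00816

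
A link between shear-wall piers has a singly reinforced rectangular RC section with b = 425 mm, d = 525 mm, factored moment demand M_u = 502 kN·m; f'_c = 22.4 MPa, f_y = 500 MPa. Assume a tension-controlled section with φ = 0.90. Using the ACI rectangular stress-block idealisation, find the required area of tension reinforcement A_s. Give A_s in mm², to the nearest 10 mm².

A_s ≈ 2490 mm²

M_n = M_u/φ = 502/0.90 = 557.778 kN·m.
With M_n = 0.85 f'_c a b (d − a/2), solve the quadratic for a:
a = d − √(d² − 2M_n/(0.85 f'_c b)) = 525 − √(525² − 2 × 557.778×10⁶/(0.85 × 22.4 × 425)) = 153.83 mm.
A_s = 0.85 f'_c a b / f_y = 0.85 × 22.4 × 153.83 × 425 / 500 = 2489.6 mm².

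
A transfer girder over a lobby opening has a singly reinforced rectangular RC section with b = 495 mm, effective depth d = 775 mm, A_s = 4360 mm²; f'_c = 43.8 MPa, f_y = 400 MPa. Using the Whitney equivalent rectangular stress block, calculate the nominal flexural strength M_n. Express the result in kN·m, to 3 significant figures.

T = A_s f_y = 4360 × 400 = 1744000 N = 1744 kN.
From C = T: a = T/(0.85 f'_c b) = 1744000/(0.85 × 43.8 × 495) = 94.63 mm.
M_n = T(d − a/2) = 1744 kN × (775 − 47.315) mm = 1269.08 kN·m.

M_n ≈ 1270 kN·m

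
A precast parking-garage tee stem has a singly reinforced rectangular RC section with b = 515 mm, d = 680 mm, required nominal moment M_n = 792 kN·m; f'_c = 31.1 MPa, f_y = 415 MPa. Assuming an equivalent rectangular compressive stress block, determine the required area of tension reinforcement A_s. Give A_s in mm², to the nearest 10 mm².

With M_n = 0.85 f'_c a b (d − a/2), solve the quadratic for a:
a = d − √(d² − 2M_n/(0.85 f'_c b)) = 680 − √(680² − 2 × 792×10⁶/(0.85 × 31.1 × 515)) = 91.74 mm.
A_s = 0.85 f'_c a b / f_y = 0.85 × 31.1 × 91.74 × 515 / 415 = 3009.5 mm².

A_s ≈ 3010 mm²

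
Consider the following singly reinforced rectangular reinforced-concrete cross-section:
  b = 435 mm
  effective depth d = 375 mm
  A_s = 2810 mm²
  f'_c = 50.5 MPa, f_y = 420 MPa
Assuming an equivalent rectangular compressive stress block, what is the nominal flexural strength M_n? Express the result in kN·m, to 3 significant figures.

T = A_s f_y = 2810 × 420 = 1180200 N = 1180.2 kN.
From C = T: a = T/(0.85 f'_c b) = 1180200/(0.85 × 50.5 × 435) = 63.21 mm.
M_n = T(d − a/2) = 1180.2 kN × (375 − 31.605) mm = 405.27 kN·m.

M_n ≈ 405 kN·m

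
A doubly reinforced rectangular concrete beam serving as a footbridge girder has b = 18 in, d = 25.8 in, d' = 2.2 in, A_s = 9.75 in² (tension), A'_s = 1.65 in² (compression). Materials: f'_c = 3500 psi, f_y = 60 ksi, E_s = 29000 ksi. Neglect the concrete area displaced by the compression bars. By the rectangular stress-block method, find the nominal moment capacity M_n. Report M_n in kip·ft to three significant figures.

Assume both steels yield.
a = (A_s − A'_s) f_y/(0.85 f'_c b) = (9.75 − 1.65) × 60/(0.85 × 3.5 × 18) = 9.076 in.
c = a/β₁ = 9.076/0.85 = 10.678 in; ε'_s = 0.003(c − d')/c = 0.0024 ≥ ε_y = 0.0021, so the compression steel yields.
M_n = (A_s − A'_s) f_y (d − a/2) + A'_s f_y (d − d') = 486 × (25.8 − 4.538) + 99 × (25.8 − 2.2) = 10333.3 + 2336.4 = 12669.7 kip·in = 12669.7/12 = 1055.81 kip·ft.

M_n ≈ 1060 kip·ft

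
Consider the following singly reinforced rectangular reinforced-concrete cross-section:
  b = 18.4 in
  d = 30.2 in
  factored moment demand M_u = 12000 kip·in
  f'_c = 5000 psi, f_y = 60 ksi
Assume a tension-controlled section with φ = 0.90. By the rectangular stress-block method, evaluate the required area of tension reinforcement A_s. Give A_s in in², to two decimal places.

M_n = M_u/φ = 12000/0.90 = 13333.3 kip·in.
From M_n = 0.85 f'_c a b (d − a/2):
a = d − √(d² − 2M_n/(0.85 f'_c b)) = 30.2 − √(30.2² − 2 × 13333.3/(0.85 × 5 × 18.4)) = 6.304 in.
A_s = 0.85 f'_c a b / f_y = 0.85 × 5 × 6.304 × 18.4 / 60 = 8.216 in².

A_s ≈ 8.22 in²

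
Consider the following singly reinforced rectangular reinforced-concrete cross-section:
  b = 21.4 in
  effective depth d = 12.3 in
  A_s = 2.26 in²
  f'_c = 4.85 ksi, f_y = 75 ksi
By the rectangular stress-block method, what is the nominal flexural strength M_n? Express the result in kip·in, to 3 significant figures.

M_n ≈ 1920 kip·in

T = A_s f_y = 2.26 × 75 = 169.5 kips.
a = T/(0.85 f'_c b) = 169.5/(0.85 × 4.85 × 21.4) = 1.921 in.
M_n = T(d − a/2) = 169.5 × (12.3 − 0.9605) = 1922.0 kip·in.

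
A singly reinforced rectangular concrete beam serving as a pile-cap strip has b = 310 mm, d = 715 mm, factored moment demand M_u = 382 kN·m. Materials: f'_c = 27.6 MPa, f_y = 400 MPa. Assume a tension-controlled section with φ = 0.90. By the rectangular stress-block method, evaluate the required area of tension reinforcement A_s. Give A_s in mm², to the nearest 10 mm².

A_s ≈ 1580 mm²

M_n = M_u/φ = 382/0.90 = 424.444 kN·m.
With M_n = 0.85 f'_c a b (d − a/2), solve the quadratic for a:
a = d − √(d² − 2M_n/(0.85 f'_c b)) = 715 − √(715² − 2 × 424.444×10⁶/(0.85 × 27.6 × 310)) = 86.91 mm.
A_s = 0.85 f'_c a b / f_y = 0.85 × 27.6 × 86.91 × 310 / 400 = 1580.2 mm².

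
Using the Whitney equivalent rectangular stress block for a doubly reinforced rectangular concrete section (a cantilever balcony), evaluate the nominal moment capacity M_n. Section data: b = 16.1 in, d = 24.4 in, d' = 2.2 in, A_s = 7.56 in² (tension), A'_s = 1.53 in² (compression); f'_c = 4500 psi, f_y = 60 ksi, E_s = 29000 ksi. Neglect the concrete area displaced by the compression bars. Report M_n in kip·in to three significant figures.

M_n ≈ 9800 kip·in

Assume both steels yield.
a = (A_s − A'_s) f_y/(0.85 f'_c b) = (7.56 − 1.53) × 60/(0.85 × 4.5 × 16.1) = 5.875 in.
c = a/β₁ = 5.875/0.825 = 7.121 in; ε'_s = 0.003(c − d')/c = 0.0021 ≥ ε_y = 0.0021, so the compression steel yields.
M_n = (A_s − A'_s) f_y (d − a/2) + A'_s f_y (d − d') = 361.8 × (24.4 − 2.9375) + 91.8 × (24.4 − 2.2) = 7765.1 + 2038.0 = 9803.1 kip·in.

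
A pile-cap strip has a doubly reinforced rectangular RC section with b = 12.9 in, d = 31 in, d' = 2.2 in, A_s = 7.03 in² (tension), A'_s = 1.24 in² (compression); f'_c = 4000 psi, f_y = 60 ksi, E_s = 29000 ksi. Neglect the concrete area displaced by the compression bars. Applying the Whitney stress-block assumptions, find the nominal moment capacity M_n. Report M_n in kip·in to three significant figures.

Assume both steels yield.
a = (A_s − A'_s) f_y/(0.85 f'_c b) = (7.03 − 1.24) × 60/(0.85 × 4 × 12.9) = 7.921 in.
c = a/β₁ = 7.921/0.85 = 9.319 in; ε'_s = 0.003(c − d')/c = 0.0023 ≥ ε_y = 0.0021, so the compression steel yields.
M_n = (A_s − A'_s) f_y (d − a/2) + A'_s f_y (d − d') = 347.4 × (31 − 3.9605) + 74.4 × (31 − 2.2) = 9393.5 + 2142.7 = 11536.2 kip·in.

M_n ≈ 11500 kip·in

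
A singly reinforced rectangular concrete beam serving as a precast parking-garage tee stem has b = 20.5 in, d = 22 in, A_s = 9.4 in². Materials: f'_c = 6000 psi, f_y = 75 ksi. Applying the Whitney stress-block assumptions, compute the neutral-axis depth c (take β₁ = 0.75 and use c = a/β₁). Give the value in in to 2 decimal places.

T = A_s f_y = 9.4 × 75 = 705 kips.
a = T/(0.85 f'_c b) = 705/(0.85 × 6 × 20.5) = 6.7432 in.
With β₁ = 0.75, c = a/β₁ = 6.7432/0.75 = 8.99 in.

c ≈ 8.99 in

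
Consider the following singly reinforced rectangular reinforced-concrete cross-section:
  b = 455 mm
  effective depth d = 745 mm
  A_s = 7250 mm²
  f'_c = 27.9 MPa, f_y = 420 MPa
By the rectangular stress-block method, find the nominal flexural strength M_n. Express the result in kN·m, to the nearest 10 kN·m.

M_n ≈ 1840 kN·m

T = A_s f_y = 7250 × 420 = 3045000 N = 3045 kN.
From C = T: a = T/(0.85 f'_c b) = 3045000/(0.85 × 27.9 × 455) = 282.20 mm.
M_n = T(d − a/2) = 3045 kN × (745 − 141.1) mm = 1838.88 kN·m.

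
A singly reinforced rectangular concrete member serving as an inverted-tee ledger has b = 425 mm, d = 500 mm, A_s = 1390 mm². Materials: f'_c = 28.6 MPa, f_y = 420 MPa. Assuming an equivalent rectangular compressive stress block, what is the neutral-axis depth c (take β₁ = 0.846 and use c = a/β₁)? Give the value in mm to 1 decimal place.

T = A_s f_y = 1390 × 420 = 583800 N = 583.8 kN.
Setting C = 0.85 f'_c a b equal to T: a = 583800/(0.85 × 28.6 × 425) = 56.505 mm.
With β₁ = 0.846, c = a/β₁ = 56.505/0.846 = 66.8 mm.

c ≈ 66.8 mm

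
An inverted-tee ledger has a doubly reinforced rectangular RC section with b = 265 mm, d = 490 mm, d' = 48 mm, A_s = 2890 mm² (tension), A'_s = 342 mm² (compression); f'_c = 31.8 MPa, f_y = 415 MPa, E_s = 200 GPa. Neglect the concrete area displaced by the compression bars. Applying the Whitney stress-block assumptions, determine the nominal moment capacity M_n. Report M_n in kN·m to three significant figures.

M_n ≈ 503 kN·m

Assume both tension and compression steel yield.
Net tension couple steel: A_s − A'_s = 2548 mm².
a = (A_s − A'_s) f_y / (0.85 f'_c b) = 1057420/(0.85 × 31.8 × 265) = 147.62 mm.
c = a/β₁ = 147.62/0.823 = 179.37 mm; ε'_s = 0.003(c − d')/c = 0.0022 ≥ f_y/E_s = 0.0021, so compression steel does yield.
M_n = (A_s − A'_s) f_y (d − a/2) + A'_s f_y (d − d') = [1057420 × (490 − 73.81) + 141930 × (490 − 48)] × 10⁻⁶ = 440.09 + 62.73 = 502.82 kN·m.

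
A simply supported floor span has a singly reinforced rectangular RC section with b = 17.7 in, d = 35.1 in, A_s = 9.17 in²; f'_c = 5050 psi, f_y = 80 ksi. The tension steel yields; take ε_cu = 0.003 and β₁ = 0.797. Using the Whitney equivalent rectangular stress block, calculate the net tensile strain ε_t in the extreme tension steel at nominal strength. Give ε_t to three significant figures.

ε_t ≈ 0.00569

a = A_s f_y/(0.85 f'_c b) = 9.656 in.
β₁ = 0.797, so c = a/β₁ = 9.656/0.797 = 12.115 in.
From the linear strain diagram with ε_cu = 0.003: ε_t = 0.003 (d − c)/c = 0.003 × (35.1 − 12.115)/12.115 = 0.00569.
Since ε_t ≥ 0.005, the section is tension-controlled.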